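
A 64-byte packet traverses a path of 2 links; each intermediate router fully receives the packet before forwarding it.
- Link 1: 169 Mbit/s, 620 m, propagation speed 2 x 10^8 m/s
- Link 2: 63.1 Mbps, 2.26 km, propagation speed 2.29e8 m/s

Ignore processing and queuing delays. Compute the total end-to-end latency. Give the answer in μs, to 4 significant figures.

24.11 μs

L = 64 × 8 = 512 bits.
Transmission delays (L/R per hop): 3.02959, 8.1141 μs; sum = 11.1437 μs.
Propagation delays (d/s per hop): 3.1, 9.869 μs; sum = 12.969 μs.
End-to-end = 24.11 μs.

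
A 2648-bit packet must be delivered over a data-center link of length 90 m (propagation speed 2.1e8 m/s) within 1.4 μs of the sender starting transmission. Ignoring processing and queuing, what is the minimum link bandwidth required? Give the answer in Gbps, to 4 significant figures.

2.726 Gbps

Propagation delay = 90 / 210000000 = 0.428571 μs.
Transmission budget = 1.4 − 0.428571 = 0.971429 μs.
R ≥ L / t_tx = 2648 bits / 9.71429e-07 s = 2.726 Gbps.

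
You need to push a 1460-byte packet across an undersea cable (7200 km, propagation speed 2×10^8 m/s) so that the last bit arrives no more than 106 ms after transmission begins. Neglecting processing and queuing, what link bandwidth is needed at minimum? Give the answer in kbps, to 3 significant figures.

L = 11680 bits.
Propagation delay = 7200000 / 200000000 = 36 ms.
Transmission budget = 106 − 36 = 70 ms.
R ≥ L / t_tx = 11680 bits / 0.07 s = 167 kbps.

167 kbps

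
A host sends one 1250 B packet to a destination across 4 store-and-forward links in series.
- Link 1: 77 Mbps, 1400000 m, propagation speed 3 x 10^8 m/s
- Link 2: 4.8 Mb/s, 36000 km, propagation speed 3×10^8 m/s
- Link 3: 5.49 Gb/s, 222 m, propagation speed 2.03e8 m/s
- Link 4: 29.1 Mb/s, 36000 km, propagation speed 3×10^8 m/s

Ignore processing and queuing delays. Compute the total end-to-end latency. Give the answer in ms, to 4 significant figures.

247.2 ms

L = 1250 × 8 = 10000 bits.
Transmission delays (L/R per hop): 0.12987, 2.08333, 0.00182149, 0.343643 ms; sum = 2.55867 ms.
Propagation delays (d/s per hop): 4.66667, 120, 0.0010936, 120 ms; sum = 244.668 ms.
End-to-end = 247.2 ms.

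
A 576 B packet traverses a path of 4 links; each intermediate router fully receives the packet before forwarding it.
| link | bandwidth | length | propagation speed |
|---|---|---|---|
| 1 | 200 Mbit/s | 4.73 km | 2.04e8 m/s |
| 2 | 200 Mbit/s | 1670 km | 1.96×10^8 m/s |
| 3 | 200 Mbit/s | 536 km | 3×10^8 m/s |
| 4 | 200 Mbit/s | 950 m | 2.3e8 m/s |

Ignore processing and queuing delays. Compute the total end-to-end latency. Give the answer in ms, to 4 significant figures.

L = 576 × 8 = 4608 bits.
Transmission delay per hop = L/R = 4608/200000000 = 0.02304 ms; 4 hops → 0.09216 ms.
Propagation delays (d/s per hop): 0.0231863, 8.52041, 1.78667, 0.00413043 ms; sum = 10.3344 ms.
End-to-end = 10.43 ms.

10.43 ms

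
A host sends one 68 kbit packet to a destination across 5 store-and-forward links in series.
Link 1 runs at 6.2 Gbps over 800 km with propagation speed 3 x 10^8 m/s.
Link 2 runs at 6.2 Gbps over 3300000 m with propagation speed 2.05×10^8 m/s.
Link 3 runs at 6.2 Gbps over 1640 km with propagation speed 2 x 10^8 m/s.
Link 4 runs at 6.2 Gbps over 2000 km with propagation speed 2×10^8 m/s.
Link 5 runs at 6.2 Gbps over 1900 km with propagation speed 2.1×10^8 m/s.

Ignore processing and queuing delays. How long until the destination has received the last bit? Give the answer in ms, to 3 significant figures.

46.1 ms

L = 68000 bits.
Transmission delay per hop = L/R = 68000/6200000000 = 0.0109677 ms; 5 hops → 0.0548387 ms.
Propagation delays (d/s per hop): 2.66667, 16.0976, 8.2, 10, 9.04762 ms; sum = 46.0118 ms.
End-to-end = 46.1 ms.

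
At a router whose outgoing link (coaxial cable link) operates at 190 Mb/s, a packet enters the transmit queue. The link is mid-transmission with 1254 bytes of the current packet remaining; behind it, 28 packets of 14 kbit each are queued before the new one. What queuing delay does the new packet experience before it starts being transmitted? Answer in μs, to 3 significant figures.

2120 μs

Each queued packet: L/R = 14000/190000000 = 73.6842 μs.
28 queued → 2063.16 μs.
Plus remaining 10032 bits of current packet: 52.8 μs.
Queuing delay = 2120 μs.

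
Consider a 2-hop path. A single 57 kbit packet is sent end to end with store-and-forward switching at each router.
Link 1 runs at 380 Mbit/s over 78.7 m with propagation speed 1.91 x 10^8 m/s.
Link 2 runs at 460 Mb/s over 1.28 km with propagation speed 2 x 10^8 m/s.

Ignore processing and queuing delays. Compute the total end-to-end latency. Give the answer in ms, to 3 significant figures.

L = 57000 bits.
Transmission delays (L/R per hop): 0.15, 0.123913 ms; sum = 0.273913 ms.
Propagation delays (d/s per hop): 0.000412042, 0.0064 ms; sum = 0.00681204 ms.
End-to-end = 0.281 ms.

0.281 ms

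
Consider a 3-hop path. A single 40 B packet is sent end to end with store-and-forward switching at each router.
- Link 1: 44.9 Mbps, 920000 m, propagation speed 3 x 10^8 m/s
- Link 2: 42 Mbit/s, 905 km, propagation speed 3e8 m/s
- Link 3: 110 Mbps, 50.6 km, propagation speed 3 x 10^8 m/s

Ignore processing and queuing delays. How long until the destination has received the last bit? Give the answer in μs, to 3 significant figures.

L = 40 × 8 = 320 bits.
Transmission delays (L/R per hop): 7.12695, 7.61905, 2.90909 μs; sum = 17.6551 μs.
Propagation delays (d/s per hop): 3066.67, 3016.67, 168.667 μs; sum = 6252 μs.
End-to-end = 6270 μs.

6270 μs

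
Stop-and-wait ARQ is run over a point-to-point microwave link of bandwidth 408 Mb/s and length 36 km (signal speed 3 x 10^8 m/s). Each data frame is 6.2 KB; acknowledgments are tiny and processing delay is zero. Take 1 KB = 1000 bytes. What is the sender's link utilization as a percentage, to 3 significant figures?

t_tx = L/R = 49600/408000000 = 0.000121569 s.
t_prop = 36000/300000000 = 0.00012 s; RTT = 0.00024 s.
Cycle = t_tx + RTT = 0.000361569 s.
Utilization = t_tx / cycle = 0.000121569/0.000361569 = 33.6 %.

33.6 %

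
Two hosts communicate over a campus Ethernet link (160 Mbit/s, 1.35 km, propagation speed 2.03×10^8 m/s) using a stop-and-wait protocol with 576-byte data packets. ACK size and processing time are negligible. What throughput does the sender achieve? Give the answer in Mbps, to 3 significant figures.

109 Mbps

t_tx = L/R = 4608/160000000 = 2.88e-05 s.
t_prop = 1350/2.03e+08 = 6.65025e-06 s; RTT = 1.33005e-05 s.
Cycle = t_tx + RTT = 4.21005e-05 s.
Throughput = L / cycle = 4608 / 4.21005e-05 = 109 Mbps.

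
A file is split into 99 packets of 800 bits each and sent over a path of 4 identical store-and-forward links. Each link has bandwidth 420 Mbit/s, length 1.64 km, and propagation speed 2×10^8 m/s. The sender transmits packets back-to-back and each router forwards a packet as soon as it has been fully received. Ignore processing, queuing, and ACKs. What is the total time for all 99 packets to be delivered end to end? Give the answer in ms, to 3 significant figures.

Per-hop transmission t_tx = L/R = 800/420000000 = 0.00190476 ms.
Per-hop propagation t_prop = 1640/200000000 = 0.0082 ms.
Pipeline fill: first packet needs 4·t_tx to clear all hops; remaining 98 packets each add one t_tx.
Total = (4+99-1)·t_tx + 4·t_prop = 102·0.00190476 + 4·0.0082 = 0.227 ms.

0.227 ms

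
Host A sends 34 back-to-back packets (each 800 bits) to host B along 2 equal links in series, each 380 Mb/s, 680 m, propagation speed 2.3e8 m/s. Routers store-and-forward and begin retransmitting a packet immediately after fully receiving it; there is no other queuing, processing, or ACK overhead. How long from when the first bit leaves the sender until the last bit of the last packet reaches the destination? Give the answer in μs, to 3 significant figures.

79.6 μs

Per-hop transmission t_tx = L/R = 800/380000000 = 2.10526 μs.
Per-hop propagation t_prop = 680/2.3e+08 = 2.95652 μs.
Pipeline fill: first packet needs 2·t_tx to clear all hops; remaining 33 packets each add one t_tx.
Total = (2+34-1)·t_tx + 2·t_prop = 35·2.10526 + 2·2.95652 = 79.6 μs.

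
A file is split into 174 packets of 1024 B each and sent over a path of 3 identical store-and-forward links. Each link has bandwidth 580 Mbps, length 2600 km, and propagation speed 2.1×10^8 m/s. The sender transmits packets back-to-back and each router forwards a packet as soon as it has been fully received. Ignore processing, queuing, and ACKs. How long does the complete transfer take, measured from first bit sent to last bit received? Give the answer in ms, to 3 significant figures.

39.6 ms

Per-hop transmission t_tx = L/R = 8192/580000000 = 0.0141241 ms.
Per-hop propagation t_prop = 2600000/210000000 = 12.381 ms.
Pipeline fill: first packet needs 3·t_tx to clear all hops; remaining 173 packets each add one t_tx.
Total = (3+174-1)·t_tx + 3·t_prop = 176·0.0141241 + 3·12.381 = 39.6 ms.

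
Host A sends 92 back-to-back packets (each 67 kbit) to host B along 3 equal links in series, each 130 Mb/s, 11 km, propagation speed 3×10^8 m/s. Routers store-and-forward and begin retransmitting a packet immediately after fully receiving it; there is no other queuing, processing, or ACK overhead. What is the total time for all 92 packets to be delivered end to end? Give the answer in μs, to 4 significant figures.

Per-hop transmission t_tx = L/R = 67000/130000000 = 515.385 μs.
Per-hop propagation t_prop = 11000/300000000 = 36.6667 μs.
Pipeline fill: first packet needs 3·t_tx to clear all hops; remaining 91 packets each add one t_tx.
Total = (3+92-1)·t_tx + 3·t_prop = 94·515.385 + 3·36.6667 = 48560 μs.

48560 μs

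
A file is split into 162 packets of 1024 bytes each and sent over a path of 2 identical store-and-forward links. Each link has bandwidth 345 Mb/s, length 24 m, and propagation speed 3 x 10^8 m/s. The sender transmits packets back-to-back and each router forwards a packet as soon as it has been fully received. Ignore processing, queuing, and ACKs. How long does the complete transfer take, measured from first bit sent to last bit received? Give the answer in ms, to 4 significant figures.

Per-hop transmission t_tx = L/R = 8192/345000000 = 0.0237449 ms.
Per-hop propagation t_prop = 24/300000000 = 8e-05 ms.
Pipeline fill: first packet needs 2·t_tx to clear all hops; remaining 161 packets each add one t_tx.
Total = (2+162-1)·t_tx + 2·t_prop = 163·0.0237449 + 2·8e-05 = 3.871 ms.

3.871 ms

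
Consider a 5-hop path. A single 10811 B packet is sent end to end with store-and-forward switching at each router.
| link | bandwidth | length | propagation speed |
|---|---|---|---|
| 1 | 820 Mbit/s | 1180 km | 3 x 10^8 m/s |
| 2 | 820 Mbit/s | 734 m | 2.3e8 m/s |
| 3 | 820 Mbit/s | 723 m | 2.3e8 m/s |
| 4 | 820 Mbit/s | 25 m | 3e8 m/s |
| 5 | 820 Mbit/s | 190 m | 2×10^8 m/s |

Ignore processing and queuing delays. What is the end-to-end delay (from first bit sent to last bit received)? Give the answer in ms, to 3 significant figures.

4.47 ms

L = 10811 × 8 = 86488 bits.
Transmission delay per hop = L/R = 86488/820000000 = 0.105473 ms; 5 hops → 0.527366 ms.
Propagation delays (d/s per hop): 3.93333, 0.0031913, 0.00314348, 8.33333e-05, 0.00095 ms; sum = 3.9407 ms.
End-to-end = 4.47 ms.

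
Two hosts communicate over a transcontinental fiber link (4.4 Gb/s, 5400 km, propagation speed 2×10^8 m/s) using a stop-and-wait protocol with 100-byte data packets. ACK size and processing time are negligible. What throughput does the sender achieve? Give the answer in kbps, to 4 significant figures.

14.81 kbps

t_tx = L/R = 800/4400000000 = 1.81818e-07 s.
t_prop = 5400000/200000000 = 0.027 s; RTT = 0.054 s.
Cycle = t_tx + RTT = 0.0540002 s.
Throughput = L / cycle = 800 / 0.0540002 = 14.81 kbps.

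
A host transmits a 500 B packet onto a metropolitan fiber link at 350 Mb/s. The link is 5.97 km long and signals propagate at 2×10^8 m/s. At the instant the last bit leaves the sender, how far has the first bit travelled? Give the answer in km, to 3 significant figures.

2.29 km

t_tx = L/R = 4000/350000000 = 1.14286e-05 s.
Distance = s × t_tx = 200000000 × 1.14286e-05 = 2.29 km.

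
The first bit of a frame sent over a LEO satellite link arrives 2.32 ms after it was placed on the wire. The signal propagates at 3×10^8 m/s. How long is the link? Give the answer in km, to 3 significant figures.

696 km

d = s × t_prop = 300000000 × 0.00232 = 696 km.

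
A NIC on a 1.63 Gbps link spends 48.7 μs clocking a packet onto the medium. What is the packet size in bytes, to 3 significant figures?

9920 bytes

L = R × t_tx = 1630000000 b/s × 4.87e-05 s = 79381 bits.
In bytes: 79381 / 8 = 9920 bytes.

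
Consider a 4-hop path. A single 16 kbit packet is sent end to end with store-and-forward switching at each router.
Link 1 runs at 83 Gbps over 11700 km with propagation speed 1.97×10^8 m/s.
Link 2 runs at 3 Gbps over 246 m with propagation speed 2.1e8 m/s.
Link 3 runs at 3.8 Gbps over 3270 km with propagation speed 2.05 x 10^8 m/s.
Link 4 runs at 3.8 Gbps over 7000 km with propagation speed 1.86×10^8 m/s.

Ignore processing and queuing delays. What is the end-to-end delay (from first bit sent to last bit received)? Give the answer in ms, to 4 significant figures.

113.0 ms

L = 16000 bits.
Transmission delays (L/R per hop): 0.000192771, 0.00533333, 0.00421053, 0.00421053 ms; sum = 0.0139472 ms.
Propagation delays (d/s per hop): 59.3909, 0.00117143, 15.9512, 37.6344 ms; sum = 112.978 ms.
End-to-end = 113.0 ms.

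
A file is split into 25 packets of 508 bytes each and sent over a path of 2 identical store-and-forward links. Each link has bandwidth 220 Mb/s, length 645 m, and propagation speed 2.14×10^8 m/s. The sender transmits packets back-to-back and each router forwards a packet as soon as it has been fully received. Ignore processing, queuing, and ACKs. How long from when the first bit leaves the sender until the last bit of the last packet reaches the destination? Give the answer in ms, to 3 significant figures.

Per-hop transmission t_tx = L/R = 4064/220000000 = 0.0184727 ms.
Per-hop propagation t_prop = 645/214000000 = 0.00301402 ms.
Pipeline fill: first packet needs 2·t_tx to clear all hops; remaining 24 packets each add one t_tx.
Total = (2+25-1)·t_tx + 2·t_prop = 26·0.0184727 + 2·0.00301402 = 0.486 ms.

0.486 ms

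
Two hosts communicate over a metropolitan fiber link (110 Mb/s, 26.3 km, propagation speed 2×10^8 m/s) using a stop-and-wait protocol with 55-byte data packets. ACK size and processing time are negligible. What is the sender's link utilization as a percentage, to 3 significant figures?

1.50 %

t_tx = L/R = 440/110000000 = 4e-06 s.
t_prop = 26300/200000000 = 0.0001315 s; RTT = 0.000263 s.
Cycle = t_tx + RTT = 0.000267 s.
Utilization = t_tx / cycle = 4e-06/0.000267 = 1.50 %.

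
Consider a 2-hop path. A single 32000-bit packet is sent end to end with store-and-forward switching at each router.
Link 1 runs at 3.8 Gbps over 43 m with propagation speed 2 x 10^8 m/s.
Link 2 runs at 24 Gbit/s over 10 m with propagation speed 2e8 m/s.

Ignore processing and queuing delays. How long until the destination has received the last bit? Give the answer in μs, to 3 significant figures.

Transmission delays (L/R per hop): 8.42105, 1.33333 μs; sum = 9.75439 μs.
Propagation delays (d/s per hop): 0.215, 0.05 μs; sum = 0.265 μs.
End-to-end = 10.0 μs.

10.0 μs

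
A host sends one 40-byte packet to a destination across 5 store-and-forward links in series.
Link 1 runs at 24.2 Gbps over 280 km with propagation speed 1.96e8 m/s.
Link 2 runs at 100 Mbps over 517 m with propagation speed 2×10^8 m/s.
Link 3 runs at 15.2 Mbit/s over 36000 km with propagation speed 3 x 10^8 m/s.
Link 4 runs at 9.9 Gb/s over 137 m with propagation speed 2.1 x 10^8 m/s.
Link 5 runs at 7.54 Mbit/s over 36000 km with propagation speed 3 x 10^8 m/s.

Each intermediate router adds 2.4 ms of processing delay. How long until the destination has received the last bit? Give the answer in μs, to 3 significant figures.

L = 40 × 8 = 320 bits.
Transmission delays (L/R per hop): 0.0132231, 3.2, 21.0526, 0.0323232, 42.4403 μs; sum = 66.7385 μs.
Propagation delays (d/s per hop): 1428.57, 2.585, 120000, 0.652381, 120000 μs; sum = 241432 μs.
Processing at 4 router(s): 4 × 2.4 ms = 9600 μs.
End-to-end = 251000 μs.

251000 μs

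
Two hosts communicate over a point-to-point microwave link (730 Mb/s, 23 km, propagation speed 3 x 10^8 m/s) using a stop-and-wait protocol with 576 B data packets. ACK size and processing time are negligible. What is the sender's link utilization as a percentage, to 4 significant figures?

3.954 %

t_tx = L/R = 4608/730000000 = 6.31233e-06 s.
t_prop = 23000/300000000 = 7.66667e-05 s; RTT = 0.000153333 s.
Cycle = t_tx + RTT = 0.000159646 s.
Utilization = t_tx / cycle = 6.31233e-06/0.000159646 = 3.954 %.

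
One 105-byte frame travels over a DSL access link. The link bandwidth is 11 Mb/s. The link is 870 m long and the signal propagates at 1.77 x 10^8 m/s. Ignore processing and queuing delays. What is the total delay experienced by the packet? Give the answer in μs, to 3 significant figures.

81.3 μs

L = 105 × 8 = 840 bits.
Transmission delay = L/R = 840 / 11000000 = 76.3636 μs.
Propagation delay = d/s = 870 m / 177000000 m/s = 4.91525 μs.
Total = 81.3 μs.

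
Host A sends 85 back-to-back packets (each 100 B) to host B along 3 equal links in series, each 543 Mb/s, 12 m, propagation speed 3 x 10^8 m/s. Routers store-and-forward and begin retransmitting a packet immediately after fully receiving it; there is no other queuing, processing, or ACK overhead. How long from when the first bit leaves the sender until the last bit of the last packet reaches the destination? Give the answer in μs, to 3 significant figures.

Per-hop transmission t_tx = L/R = 800/543000000 = 1.4733 μs.
Per-hop propagation t_prop = 12/300000000 = 0.04 μs.
Pipeline fill: first packet needs 3·t_tx to clear all hops; remaining 84 packets each add one t_tx.
Total = (3+85-1)·t_tx + 3·t_prop = 87·1.4733 + 3·0.04 = 128 μs.

128 μs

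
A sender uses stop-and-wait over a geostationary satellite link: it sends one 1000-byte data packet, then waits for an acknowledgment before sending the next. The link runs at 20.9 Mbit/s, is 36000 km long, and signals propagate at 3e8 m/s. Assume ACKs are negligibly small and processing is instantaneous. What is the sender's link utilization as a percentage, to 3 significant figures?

t_tx = L/R = 8000/20900000 = 0.000382775 s.
t_prop = 36000000/300000000 = 0.12 s; RTT = 0.24 s.
Cycle = t_tx + RTT = 0.240383 s.
Utilization = t_tx / cycle = 0.000382775/0.240383 = 0.159 %.

0.159 %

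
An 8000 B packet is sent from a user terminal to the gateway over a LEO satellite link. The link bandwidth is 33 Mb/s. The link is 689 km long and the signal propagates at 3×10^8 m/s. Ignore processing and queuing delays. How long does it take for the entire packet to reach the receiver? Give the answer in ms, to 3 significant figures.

L = 8000 × 8 = 64000 bits.
Transmission delay = L/R = 64000 / 33000000 = 1.93939 ms.
Propagation delay = d/s = 689000 m / 300000000 m/s = 2.29667 ms.
Total = 4.24 ms.

4.24 ms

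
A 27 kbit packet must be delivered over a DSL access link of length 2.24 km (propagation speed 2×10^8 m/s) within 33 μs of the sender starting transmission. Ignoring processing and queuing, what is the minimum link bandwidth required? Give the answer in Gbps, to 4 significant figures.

1.239 Gbps

Propagation delay = 2240 / 200000000 = 11.2 μs.
Transmission budget = 33 − 11.2 = 21.8 μs.
R ≥ L / t_tx = 27000 bits / 2.18e-05 s = 1.239 Gbps.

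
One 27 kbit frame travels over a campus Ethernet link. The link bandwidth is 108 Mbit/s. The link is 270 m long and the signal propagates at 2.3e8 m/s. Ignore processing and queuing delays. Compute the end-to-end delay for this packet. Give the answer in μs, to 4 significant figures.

251.2 μs

L = 27000 bits.
Transmission delay = L/R = 27000 / 108000000 = 250 μs.
Propagation delay = d/s = 270 m / 2.3e+08 m/s = 1.17391 μs.
Total = 251.2 μs.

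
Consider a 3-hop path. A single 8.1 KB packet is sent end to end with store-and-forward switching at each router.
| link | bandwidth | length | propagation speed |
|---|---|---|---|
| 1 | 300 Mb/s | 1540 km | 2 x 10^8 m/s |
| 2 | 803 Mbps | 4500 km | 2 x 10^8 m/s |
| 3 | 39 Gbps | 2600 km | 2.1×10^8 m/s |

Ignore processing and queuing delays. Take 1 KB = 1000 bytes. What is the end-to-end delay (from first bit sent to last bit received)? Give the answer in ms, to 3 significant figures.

L = 64800 bits.
Transmission delays (L/R per hop): 0.216, 0.0806974, 0.00166154 ms; sum = 0.298359 ms.
Propagation delays (d/s per hop): 7.7, 22.5, 12.381 ms; sum = 42.581 ms.
End-to-end = 42.9 ms.

42.9 ms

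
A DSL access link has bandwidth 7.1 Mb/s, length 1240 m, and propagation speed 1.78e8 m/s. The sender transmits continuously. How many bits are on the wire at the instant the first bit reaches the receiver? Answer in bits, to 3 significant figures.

49.5 bits

Propagation delay = 1240 / 178000000 = 6.96629e-06 s.
BDP = R × t_prop = 7100000 × 6.96629e-06 = 49.4607 bits.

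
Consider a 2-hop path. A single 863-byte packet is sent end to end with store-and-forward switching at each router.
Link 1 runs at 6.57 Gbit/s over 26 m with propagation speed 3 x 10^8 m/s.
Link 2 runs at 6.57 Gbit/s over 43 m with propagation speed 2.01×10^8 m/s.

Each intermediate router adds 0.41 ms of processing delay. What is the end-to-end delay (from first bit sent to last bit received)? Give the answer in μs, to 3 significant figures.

L = 863 × 8 = 6904 bits.
Transmission delay per hop = L/R = 6904/6570000000 = 1.05084 μs; 2 hops → 2.10167 μs.
Propagation delays (d/s per hop): 0.0866667, 0.21393 μs; sum = 0.300597 μs.
Processing at 1 router(s): 1 × 0.41 ms = 410 μs.
End-to-end = 412 μs.

412 μs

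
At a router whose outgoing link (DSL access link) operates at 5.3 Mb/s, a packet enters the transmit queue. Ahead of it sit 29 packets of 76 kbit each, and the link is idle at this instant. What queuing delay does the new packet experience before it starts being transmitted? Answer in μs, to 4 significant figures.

Each queued packet: L/R = 76000/5300000 = 14339.6 μs.
29 queued → 415849 μs.
Queuing delay = 415800 μs.

415800 μs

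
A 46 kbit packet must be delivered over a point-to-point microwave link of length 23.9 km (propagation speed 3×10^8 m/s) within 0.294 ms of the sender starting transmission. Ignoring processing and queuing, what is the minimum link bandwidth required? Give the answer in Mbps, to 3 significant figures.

Propagation delay = 23900 / 300000000 = 0.0796667 ms.
Transmission budget = 0.294 − 0.0796667 = 0.214333 ms.
R ≥ L / t_tx = 46000 bits / 0.000214333 s = 215 Mbps.

215 Mbps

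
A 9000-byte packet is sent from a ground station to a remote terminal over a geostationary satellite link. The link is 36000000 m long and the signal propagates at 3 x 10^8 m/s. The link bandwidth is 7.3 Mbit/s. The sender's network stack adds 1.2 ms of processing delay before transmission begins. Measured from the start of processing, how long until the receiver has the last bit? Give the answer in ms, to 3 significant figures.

L = 9000 × 8 = 72000 bits.
Transmission delay = L/R = 72000 / 7300000 = 9.86301 ms.
Propagation delay = d/s = 36000000 m / 300000000 m/s = 120 ms.
Plus processing delay 1.2 ms = 1.2 ms.
Total = 131 ms.

131 ms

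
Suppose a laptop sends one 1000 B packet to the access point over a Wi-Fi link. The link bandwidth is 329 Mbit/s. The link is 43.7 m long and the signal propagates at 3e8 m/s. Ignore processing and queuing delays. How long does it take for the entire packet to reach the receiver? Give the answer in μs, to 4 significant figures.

L = 1000 × 8 = 8000 bits.
Transmission delay = L/R = 8000 / 329000000 = 24.3161 μs.
Propagation delay = d/s = 43.7 m / 300000000 m/s = 0.145667 μs.
Total = 24.46 μs.

24.46 μs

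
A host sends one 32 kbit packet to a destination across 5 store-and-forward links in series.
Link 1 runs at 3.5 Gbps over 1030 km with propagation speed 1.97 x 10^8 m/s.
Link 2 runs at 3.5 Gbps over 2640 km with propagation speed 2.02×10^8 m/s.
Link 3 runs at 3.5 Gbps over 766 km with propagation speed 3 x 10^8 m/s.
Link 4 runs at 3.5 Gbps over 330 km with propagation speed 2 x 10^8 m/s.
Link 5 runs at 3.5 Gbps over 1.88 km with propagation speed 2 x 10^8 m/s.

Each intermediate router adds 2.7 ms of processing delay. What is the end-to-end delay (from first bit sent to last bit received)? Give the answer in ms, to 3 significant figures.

33.4 ms

L = 32000 bits.
Transmission delay per hop = L/R = 32000/3500000000 = 0.00914286 ms; 5 hops → 0.0457143 ms.
Propagation delays (d/s per hop): 5.22843, 13.0693, 2.55333, 1.65, 0.0094 ms; sum = 22.5105 ms.
Processing at 4 router(s): 4 × 2.7 ms = 10.8 ms.
End-to-end = 33.4 ms.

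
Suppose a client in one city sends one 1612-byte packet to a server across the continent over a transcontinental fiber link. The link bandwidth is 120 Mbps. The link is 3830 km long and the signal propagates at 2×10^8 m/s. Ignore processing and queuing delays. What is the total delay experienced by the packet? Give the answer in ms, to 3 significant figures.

19.3 ms

L = 1612 × 8 = 12896 bits.
Transmission delay = L/R = 12896 / 120000000 = 0.107467 ms.
Propagation delay = d/s = 3830000 m / 200000000 m/s = 19.15 ms.
Total = 19.3 ms.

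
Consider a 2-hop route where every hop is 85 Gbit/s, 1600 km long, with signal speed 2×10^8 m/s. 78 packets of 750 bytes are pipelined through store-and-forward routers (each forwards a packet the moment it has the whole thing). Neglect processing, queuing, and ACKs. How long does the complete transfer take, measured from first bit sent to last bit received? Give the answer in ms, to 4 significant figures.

Per-hop transmission t_tx = L/R = 6000/85000000000 = 7.05882e-05 ms.
Per-hop propagation t_prop = 1600000/200000000 = 8 ms.
Pipeline fill: first packet needs 2·t_tx to clear all hops; remaining 77 packets each add one t_tx.
Total = (2+78-1)·t_tx + 2·t_prop = 79·7.05882e-05 + 2·8 = 16.01 ms.

16.01 ms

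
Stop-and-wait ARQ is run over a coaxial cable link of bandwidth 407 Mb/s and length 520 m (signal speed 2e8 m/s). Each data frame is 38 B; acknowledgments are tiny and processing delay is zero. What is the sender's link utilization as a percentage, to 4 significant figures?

t_tx = L/R = 304/407000000 = 7.46929e-07 s.
t_prop = 520/200000000 = 2.6e-06 s; RTT = 5.2e-06 s.
Cycle = t_tx + RTT = 5.94693e-06 s.
Utilization = t_tx / cycle = 7.46929e-07/5.94693e-06 = 12.56 %.

12.56 %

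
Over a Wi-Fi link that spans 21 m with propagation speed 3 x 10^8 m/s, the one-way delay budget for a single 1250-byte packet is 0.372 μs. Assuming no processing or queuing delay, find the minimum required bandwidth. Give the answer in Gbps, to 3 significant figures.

33.1 Gbps

L = 10000 bits.
Propagation delay = 21 / 300000000 = 0.07 μs.
Transmission budget = 0.372 − 0.07 = 0.302 μs.
R ≥ L / t_tx = 10000 bits / 3.02e-07 s = 33.1 Gbps.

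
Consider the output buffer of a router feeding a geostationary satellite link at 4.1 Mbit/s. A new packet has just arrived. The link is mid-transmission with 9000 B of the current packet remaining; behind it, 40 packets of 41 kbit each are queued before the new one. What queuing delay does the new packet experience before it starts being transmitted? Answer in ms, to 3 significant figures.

418 ms

Each queued packet: L/R = 41000/4.1e+06 = 10 ms.
40 queued → 400 ms.
Plus remaining 72000 bits of current packet: 17.561 ms.
Queuing delay = 418 ms.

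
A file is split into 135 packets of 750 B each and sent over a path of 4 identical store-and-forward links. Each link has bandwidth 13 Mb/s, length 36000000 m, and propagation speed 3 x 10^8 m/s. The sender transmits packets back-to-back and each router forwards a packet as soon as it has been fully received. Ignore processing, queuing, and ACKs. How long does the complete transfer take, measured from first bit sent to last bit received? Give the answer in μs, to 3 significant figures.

544000 μs

Per-hop transmission t_tx = L/R = 6000/13000000 = 461.538 μs.
Per-hop propagation t_prop = 36000000/300000000 = 120000 μs.
Pipeline fill: first packet needs 4·t_tx to clear all hops; remaining 134 packets each add one t_tx.
Total = (4+135-1)·t_tx + 4·t_prop = 138·461.538 + 4·120000 = 544000 μs.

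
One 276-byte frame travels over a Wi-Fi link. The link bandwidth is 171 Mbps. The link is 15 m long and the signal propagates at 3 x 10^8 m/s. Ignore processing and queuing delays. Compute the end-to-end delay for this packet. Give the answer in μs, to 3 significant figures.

L = 276 × 8 = 2208 bits.
Transmission delay = L/R = 2208 / 171000000 = 12.9123 μs.
Propagation delay = d/s = 15 m / 300000000 m/s = 0.05 μs.
Total = 13.0 μs.

13.0 μs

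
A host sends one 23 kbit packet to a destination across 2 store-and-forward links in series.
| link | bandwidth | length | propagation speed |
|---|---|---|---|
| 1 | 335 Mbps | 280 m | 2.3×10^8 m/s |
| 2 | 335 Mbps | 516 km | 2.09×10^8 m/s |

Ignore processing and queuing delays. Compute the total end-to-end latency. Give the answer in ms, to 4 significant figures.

L = 23000 bits.
Transmission delay per hop = L/R = 23000/335000000 = 0.0686567 ms; 2 hops → 0.137313 ms.
Propagation delays (d/s per hop): 0.00121739, 2.4689 ms; sum = 2.47012 ms.
End-to-end = 2.607 ms.

2.607 ms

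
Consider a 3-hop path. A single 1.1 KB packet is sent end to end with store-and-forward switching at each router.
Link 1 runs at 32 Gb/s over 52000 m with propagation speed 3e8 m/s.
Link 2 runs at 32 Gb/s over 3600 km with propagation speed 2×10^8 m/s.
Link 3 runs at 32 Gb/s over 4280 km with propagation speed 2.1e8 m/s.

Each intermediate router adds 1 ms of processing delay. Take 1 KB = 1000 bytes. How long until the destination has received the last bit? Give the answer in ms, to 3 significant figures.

40.6 ms

L = 8800 bits.
Transmission delay per hop = L/R = 8800/32000000000 = 0.000275 ms; 3 hops → 0.000825 ms.
Propagation delays (d/s per hop): 0.173333, 18, 20.381 ms; sum = 38.5543 ms.
Processing at 2 router(s): 2 × 1 ms = 2 ms.
End-to-end = 40.6 ms.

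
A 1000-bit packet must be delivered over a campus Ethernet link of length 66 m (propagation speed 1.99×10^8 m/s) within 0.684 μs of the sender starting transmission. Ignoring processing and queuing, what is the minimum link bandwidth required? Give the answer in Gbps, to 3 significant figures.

2.84 Gbps

Propagation delay = 66 / 199000000 = 0.331658 μs.
Transmission budget = 0.684 − 0.331658 = 0.352342 μs.
R ≥ L / t_tx = 1000 bits / 3.52342e-07 s = 2.84 Gbps.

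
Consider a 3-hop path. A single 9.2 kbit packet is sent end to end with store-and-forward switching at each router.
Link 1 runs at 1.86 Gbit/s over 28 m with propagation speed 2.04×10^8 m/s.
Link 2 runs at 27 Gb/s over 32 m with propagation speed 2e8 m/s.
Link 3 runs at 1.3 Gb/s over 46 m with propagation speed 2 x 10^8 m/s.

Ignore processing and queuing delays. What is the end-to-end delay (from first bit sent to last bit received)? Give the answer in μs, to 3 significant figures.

L = 9200 bits.
Transmission delays (L/R per hop): 4.94624, 0.340741, 7.07692 μs; sum = 12.3639 μs.
Propagation delays (d/s per hop): 0.137255, 0.16, 0.23 μs; sum = 0.527255 μs.
End-to-end = 12.9 μs.

12.9 μs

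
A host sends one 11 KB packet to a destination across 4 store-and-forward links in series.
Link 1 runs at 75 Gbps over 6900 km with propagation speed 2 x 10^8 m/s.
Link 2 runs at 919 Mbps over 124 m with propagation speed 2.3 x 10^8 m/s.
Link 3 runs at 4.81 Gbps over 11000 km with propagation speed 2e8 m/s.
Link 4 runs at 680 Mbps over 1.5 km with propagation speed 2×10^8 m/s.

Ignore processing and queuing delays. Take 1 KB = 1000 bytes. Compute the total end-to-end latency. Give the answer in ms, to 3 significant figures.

89.8 ms

L = 88000 bits.
Transmission delays (L/R per hop): 0.00117333, 0.0957563, 0.0182952, 0.129412 ms; sum = 0.244637 ms.
Propagation delays (d/s per hop): 34.5, 0.00053913, 55, 0.0075 ms; sum = 89.508 ms.
End-to-end = 89.8 ms.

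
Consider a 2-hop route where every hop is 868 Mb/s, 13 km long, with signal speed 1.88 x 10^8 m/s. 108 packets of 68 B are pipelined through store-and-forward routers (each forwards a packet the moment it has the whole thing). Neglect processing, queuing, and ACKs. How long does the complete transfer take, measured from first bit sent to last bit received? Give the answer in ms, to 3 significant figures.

0.207 ms

Per-hop transmission t_tx = L/R = 544/868000000 = 0.000626728 ms.
Per-hop propagation t_prop = 13000/188000000 = 0.0691489 ms.
Pipeline fill: first packet needs 2·t_tx to clear all hops; remaining 107 packets each add one t_tx.
Total = (2+108-1)·t_tx + 2·t_prop = 109·0.000626728 + 2·0.0691489 = 0.207 ms.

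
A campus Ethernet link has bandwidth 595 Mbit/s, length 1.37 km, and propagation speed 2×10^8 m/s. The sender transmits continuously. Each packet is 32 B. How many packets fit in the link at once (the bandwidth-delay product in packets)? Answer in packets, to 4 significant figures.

Propagation delay = 1370 / 200000000 = 6.85e-06 s.
BDP = R × t_prop = 595000000 × 6.85e-06 = 4075.75 bits.
In packets of 256 bits: 15.92 packets.

15.92 packets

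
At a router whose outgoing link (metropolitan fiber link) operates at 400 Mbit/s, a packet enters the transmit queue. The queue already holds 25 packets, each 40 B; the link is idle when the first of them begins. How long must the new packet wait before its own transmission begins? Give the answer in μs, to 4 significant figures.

Each queued packet: L/R = 320/400000000 = 0.8 μs.
25 queued → 20 μs.
Queuing delay = 20.00 μs.

20.00 μs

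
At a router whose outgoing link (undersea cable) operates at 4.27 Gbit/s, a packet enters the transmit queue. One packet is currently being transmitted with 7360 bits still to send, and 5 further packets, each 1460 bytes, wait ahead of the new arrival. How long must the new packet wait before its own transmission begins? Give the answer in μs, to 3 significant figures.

Each queued packet: L/R = 11680/4.27e+09 = 2.73536 μs.
5 queued → 13.6768 μs.
Plus remaining 7360 bits of current packet: 1.72365 μs.
Queuing delay = 15.4 μs.

15.4 μs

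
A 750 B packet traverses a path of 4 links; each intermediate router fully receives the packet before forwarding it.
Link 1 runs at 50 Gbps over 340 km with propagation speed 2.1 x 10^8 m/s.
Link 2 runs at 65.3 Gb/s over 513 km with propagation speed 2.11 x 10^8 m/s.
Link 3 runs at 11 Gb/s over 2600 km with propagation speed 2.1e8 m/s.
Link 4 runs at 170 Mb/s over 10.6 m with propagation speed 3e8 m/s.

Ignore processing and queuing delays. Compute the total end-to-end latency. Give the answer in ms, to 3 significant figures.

16.5 ms

L = 750 × 8 = 6000 bits.
Transmission delays (L/R per hop): 0.00012, 9.18836e-05, 0.000545455, 0.0352941 ms; sum = 0.0360515 ms.
Propagation delays (d/s per hop): 1.61905, 2.43128, 12.381, 3.53333e-05 ms; sum = 16.4313 ms.
End-to-end = 16.5 ms.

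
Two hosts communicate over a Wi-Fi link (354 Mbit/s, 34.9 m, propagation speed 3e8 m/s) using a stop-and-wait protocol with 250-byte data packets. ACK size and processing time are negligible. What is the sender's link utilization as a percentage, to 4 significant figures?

t_tx = L/R = 2000/354000000 = 5.64972e-06 s.
t_prop = 34.9/300000000 = 1.16333e-07 s; RTT = 2.32667e-07 s.
Cycle = t_tx + RTT = 5.88238e-06 s.
Utilization = t_tx / cycle = 5.64972e-06/5.88238e-06 = 96.04 %.

96.04 %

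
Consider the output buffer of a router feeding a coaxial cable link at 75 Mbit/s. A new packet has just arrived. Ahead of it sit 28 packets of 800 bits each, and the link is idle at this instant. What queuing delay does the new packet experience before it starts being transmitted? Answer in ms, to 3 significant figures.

Each queued packet: L/R = 800/75000000 = 0.0106667 ms.
28 queued → 0.298667 ms.
Queuing delay = 0.299 ms.

0.299 ms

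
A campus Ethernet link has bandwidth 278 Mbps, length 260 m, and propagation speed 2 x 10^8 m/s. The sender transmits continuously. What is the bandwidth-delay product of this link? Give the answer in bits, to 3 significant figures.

361 bits

Propagation delay = 260 / 200000000 = 1.3e-06 s.
BDP = R × t_prop = 278000000 × 1.3e-06 = 361.4 bits.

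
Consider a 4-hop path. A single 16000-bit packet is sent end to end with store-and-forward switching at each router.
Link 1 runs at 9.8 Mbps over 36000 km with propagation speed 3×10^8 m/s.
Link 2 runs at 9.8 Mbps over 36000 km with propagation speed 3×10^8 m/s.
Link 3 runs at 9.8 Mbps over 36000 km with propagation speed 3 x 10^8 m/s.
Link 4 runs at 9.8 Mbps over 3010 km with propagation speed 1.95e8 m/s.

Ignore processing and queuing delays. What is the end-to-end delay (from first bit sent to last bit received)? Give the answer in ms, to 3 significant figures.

382 ms

Transmission delay per hop = L/R = 16000/9800000 = 1.63265 ms; 4 hops → 6.53061 ms.
Propagation delays (d/s per hop): 120, 120, 120, 15.4359 ms; sum = 375.436 ms.
End-to-end = 382 ms.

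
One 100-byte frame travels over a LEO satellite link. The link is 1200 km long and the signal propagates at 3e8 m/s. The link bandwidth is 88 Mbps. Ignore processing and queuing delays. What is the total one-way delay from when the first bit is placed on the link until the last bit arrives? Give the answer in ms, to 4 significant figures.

4.009 ms

L = 100 × 8 = 800 bits.
Transmission delay = L/R = 800 / 88000000 = 0.00909091 ms.
Propagation delay = d/s = 1200000 m / 300000000 m/s = 4 ms.
Total = 4.009 ms.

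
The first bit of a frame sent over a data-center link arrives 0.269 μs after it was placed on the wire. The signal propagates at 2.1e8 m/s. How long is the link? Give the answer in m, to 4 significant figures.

56.49 m

d = s × t_prop = 210000000 × 2.69e-07 = 56.49 m.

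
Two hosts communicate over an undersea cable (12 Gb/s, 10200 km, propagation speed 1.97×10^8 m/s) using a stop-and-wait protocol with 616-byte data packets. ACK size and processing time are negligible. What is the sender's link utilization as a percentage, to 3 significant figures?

t_tx = L/R = 4928/12000000000 = 4.10667e-07 s.
t_prop = 10200000/197000000 = 0.0517766 s; RTT = 0.103553 s.
Cycle = t_tx + RTT = 0.103554 s.
Utilization = t_tx / cycle = 4.10667e-07/0.103554 = 0.000397 %.

0.000397 %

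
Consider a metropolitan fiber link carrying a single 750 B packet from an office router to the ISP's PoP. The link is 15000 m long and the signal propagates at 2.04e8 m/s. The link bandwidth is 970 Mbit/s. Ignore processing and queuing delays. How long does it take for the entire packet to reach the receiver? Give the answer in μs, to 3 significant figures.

L = 750 × 8 = 6000 bits.
Transmission delay = L/R = 6000 / 970000000 = 6.18557 μs.
Propagation delay = d/s = 15000 m / 204000000 m/s = 73.5294 μs.
Total = 79.7 μs.

79.7 μs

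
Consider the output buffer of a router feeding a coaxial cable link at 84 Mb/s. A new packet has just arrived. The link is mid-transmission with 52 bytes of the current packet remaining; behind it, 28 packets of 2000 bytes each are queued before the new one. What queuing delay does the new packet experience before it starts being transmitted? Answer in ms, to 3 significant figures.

5.34 ms

Each queued packet: L/R = 16000/84000000 = 0.190476 ms.
28 queued → 5.33333 ms.
Plus remaining 416 bits of current packet: 0.00495238 ms.
Queuing delay = 5.34 ms.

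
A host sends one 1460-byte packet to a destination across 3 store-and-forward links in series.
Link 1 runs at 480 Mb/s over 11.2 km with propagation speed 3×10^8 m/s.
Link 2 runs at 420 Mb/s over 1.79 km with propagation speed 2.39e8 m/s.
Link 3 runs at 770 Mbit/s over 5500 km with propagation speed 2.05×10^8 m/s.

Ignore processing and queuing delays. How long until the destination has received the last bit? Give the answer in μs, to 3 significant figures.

26900 μs

L = 1460 × 8 = 11680 bits.
Transmission delays (L/R per hop): 24.3333, 27.8095, 15.1688 μs; sum = 67.3117 μs.
Propagation delays (d/s per hop): 37.3333, 7.48954, 26829.3 μs; sum = 26874.1 μs.
End-to-end = 26900 μs.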